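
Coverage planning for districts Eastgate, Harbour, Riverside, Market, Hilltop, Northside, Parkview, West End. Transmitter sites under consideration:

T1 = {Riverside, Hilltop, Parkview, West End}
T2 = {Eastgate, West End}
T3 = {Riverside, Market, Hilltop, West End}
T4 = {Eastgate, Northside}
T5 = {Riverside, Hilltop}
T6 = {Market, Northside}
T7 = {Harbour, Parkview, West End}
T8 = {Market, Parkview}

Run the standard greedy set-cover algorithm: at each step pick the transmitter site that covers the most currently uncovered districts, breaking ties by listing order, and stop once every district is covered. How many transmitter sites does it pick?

Pick 1: T1 covers 4 new districts (Riverside, Hilltop, Parkview, West End).
Pick 2: T4 covers 2 new districts (Eastgate, Northside).
Pick 3: T3 covers 1 new districts (Market).
Pick 4: T7 covers 1 new districts (Harbour).
Greedy uses 4 transmitter sites. (The true minimum is 3.)

4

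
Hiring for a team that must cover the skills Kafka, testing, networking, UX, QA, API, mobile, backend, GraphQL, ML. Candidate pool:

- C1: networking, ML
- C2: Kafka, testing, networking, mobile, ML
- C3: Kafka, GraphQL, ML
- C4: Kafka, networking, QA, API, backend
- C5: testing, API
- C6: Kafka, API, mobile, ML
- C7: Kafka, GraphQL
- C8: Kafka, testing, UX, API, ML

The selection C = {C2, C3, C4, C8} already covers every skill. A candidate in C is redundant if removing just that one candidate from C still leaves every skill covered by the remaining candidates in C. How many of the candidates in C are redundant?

Drop C2: mobile uncovered — not redundant.
Drop C3: GraphQL uncovered — not redundant.
Drop C4: QA, backend uncovered — not redundant.
Drop C8: UX uncovered — not redundant.
None of the candidates in C is redundant.

0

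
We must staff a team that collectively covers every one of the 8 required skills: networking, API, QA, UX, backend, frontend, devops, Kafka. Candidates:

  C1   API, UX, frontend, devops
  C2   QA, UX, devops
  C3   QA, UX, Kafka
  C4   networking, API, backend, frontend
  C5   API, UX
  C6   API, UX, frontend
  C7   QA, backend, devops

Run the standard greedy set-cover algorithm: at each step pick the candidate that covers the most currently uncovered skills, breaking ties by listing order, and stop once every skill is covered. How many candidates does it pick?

Pick 1: C1 covers 4 new skills (API, UX, frontend, devops).
Pick 2: C3 covers 2 new skills (QA, Kafka).
Pick 3: C4 covers 2 new skills (networking, backend).
Greedy uses 3 candidates.

3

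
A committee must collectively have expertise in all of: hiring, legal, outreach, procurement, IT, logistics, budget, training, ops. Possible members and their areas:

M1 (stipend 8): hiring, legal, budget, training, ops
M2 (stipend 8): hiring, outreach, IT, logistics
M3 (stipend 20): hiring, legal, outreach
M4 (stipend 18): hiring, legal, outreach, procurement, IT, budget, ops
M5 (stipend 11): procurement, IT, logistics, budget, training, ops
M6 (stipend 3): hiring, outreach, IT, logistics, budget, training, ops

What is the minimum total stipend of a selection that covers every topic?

M4, M6 cover every topic at stipend 18 + 3 = 21.
Any cover uses at least 2 members; among all covering selections none totals below 21.
Greedy by coverage-per-stipend would pick M6, M1, M5 for 22 — worse than the optimum 21.

21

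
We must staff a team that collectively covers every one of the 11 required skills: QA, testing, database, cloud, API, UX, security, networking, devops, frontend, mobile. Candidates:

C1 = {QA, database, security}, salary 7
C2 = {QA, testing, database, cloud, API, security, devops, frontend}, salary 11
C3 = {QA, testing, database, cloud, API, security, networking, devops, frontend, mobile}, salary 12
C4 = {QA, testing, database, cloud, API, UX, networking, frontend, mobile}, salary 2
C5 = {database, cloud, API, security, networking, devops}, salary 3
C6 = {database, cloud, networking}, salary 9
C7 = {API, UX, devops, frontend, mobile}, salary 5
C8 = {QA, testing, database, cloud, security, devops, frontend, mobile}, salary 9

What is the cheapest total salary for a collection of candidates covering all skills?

C4, C5 cover every skill at salary 2 + 3 = 5.
Any cover uses at least 2 candidates; among all covering selections none totals below 5.

5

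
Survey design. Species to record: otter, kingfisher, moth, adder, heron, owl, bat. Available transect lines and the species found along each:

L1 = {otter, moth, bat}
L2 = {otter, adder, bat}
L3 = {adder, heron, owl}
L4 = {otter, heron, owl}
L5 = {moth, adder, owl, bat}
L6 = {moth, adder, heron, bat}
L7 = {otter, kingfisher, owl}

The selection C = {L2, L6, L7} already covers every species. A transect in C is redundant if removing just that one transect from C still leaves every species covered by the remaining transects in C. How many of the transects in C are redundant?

1

Drop L2: the rest still cover every species — redundant.
Drop L6: moth, heron uncovered — not redundant.
Drop L7: kingfisher, owl uncovered — not redundant.
1 redundant: L2.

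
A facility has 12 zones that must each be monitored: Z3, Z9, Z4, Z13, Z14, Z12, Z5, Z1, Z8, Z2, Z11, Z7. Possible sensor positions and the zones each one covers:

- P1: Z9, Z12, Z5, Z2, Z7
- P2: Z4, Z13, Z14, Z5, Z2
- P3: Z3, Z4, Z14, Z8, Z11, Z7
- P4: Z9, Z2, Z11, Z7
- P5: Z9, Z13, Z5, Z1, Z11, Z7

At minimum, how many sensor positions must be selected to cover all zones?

P1, P3, P5 together cover {Z3, Z9, Z4, Z13, Z14, Z12, Z5, Z1, Z8, Z2, Z11, Z7} — every zone.
No 2 of the 5 sensor positions cover everything (all 10 pairs fall short), so 3 is minimum.

3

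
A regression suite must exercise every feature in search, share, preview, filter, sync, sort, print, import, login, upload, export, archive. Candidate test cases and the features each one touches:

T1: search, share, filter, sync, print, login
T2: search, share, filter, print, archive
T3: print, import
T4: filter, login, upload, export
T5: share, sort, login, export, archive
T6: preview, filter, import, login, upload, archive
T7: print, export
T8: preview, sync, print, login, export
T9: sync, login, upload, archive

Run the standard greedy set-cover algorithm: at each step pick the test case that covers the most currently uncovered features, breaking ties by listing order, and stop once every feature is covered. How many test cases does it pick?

Pick 1: T1 covers 6 new features (search, share, filter, sync, print, login).
Pick 2: T6 covers 4 new features (preview, import, upload, archive).
Pick 3: T5 covers 2 new features (sort, export).
Greedy uses 3 test cases.

3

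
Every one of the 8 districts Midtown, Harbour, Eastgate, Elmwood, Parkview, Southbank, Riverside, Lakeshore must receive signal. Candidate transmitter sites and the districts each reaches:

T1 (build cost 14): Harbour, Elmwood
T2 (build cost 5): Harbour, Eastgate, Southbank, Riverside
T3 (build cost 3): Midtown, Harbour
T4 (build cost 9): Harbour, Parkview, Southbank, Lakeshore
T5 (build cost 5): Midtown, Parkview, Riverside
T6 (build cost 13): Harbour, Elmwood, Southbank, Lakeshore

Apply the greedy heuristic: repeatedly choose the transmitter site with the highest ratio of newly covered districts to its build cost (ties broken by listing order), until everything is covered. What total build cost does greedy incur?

Pick 1: T2 adds 4 new (Harbour, Eastgate, Southbank, Riverside) at build cost 5 (ratio 4/5).
Pick 2: T5 adds 2 new (Midtown, Parkview) at build cost 5 (ratio 2/5).
Pick 3: T6 adds 2 new (Elmwood, Lakeshore) at build cost 13 (ratio 2/13).
Greedy total build cost: 5 + 5 + 13 = 23.

23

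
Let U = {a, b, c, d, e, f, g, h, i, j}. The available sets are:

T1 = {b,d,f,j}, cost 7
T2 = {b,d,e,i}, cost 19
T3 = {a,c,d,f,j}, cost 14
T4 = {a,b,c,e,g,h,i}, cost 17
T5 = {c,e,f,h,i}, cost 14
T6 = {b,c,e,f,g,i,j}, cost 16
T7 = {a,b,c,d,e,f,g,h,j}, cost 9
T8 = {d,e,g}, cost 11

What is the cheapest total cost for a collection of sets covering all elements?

T5, T7 cover every element at cost 14 + 9 = 23.
Any cover uses at least 2 sets; among all covering selections none totals below 23.

23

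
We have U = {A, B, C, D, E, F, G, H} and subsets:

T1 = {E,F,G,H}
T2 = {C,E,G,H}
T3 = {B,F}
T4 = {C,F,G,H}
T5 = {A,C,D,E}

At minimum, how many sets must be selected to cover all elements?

T1, T3, T5 together cover {A, B, C, D, E, F, G, H} — every element.
No 2 of the 5 sets cover everything (all 10 pairs fall short), so 3 is minimum.

3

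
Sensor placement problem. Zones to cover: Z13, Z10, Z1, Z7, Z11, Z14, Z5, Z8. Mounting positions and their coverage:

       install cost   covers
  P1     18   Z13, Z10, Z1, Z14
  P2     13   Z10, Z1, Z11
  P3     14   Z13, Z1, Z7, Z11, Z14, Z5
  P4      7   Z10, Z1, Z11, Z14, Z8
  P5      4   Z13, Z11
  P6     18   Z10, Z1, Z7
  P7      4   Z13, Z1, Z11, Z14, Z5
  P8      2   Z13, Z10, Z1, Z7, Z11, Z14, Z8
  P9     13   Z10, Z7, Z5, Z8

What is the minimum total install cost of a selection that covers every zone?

P7, P8 cover every zone at install cost 4 + 2 = 6.
Any cover uses at least 2 sensor positions; among all covering selections none totals below 6.

6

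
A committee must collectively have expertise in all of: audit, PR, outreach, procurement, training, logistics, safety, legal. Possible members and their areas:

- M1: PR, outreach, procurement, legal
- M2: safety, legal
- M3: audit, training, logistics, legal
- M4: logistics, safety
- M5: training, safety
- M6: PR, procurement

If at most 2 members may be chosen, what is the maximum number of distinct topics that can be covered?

7

Choosing M1, M3 covers {audit, PR, outreach, procurement, training, logistics, legal} — 7 topics.
No choice of 2 members does better; here safety is left uncovered.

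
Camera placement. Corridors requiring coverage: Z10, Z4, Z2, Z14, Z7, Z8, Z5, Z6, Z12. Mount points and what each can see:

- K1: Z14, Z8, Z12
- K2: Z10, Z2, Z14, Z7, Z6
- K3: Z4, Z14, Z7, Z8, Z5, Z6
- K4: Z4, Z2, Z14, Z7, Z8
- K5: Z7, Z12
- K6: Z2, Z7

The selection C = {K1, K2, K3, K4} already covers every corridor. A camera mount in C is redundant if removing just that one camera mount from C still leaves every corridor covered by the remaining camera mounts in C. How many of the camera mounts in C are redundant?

1

Drop K1: Z12 uncovered — not redundant.
Drop K2: Z10 uncovered — not redundant.
Drop K3: Z5 uncovered — not redundant.
Drop K4: the rest still cover every corridor — redundant.
1 redundant: K4.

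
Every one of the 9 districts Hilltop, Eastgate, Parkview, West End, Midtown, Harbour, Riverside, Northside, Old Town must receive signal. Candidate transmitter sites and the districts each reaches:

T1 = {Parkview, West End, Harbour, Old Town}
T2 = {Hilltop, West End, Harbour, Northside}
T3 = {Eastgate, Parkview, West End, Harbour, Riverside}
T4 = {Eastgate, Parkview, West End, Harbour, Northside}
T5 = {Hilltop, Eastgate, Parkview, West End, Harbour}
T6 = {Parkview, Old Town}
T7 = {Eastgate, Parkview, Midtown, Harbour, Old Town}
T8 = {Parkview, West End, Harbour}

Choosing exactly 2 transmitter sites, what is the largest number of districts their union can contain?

Choosing T2, T7 covers {Hilltop, Eastgate, Parkview, West End, Midtown, Harbour, Northside, Old Town} — 8 districts.
No choice of 2 transmitter sites does better; here Riverside is left uncovered.

8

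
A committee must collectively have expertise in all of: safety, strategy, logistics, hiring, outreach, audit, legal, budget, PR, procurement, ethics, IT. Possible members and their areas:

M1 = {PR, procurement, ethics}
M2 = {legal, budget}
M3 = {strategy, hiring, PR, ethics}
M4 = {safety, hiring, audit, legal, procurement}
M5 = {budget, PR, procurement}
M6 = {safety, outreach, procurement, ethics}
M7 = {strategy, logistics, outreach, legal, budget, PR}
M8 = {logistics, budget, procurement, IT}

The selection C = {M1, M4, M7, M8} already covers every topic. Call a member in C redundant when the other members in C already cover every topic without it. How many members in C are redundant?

Drop M1: ethics uncovered — not redundant.
Drop M4: safety, hiring, audit uncovered — not redundant.
Drop M7: strategy, outreach uncovered — not redundant.
Drop M8: IT uncovered — not redundant.
None of the members in C is redundant.

0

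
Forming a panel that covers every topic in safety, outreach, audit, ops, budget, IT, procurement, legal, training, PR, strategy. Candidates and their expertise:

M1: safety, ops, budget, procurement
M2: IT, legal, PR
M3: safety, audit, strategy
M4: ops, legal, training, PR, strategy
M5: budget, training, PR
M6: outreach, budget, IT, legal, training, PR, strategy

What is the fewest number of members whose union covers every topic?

3

M1, M3, M6 together cover {safety, outreach, audit, ops, budget, IT, procurement, legal, training, PR, strategy} — every topic.
No 2 of the 6 members cover everything (all 15 pairs fall short), so 3 is minimum.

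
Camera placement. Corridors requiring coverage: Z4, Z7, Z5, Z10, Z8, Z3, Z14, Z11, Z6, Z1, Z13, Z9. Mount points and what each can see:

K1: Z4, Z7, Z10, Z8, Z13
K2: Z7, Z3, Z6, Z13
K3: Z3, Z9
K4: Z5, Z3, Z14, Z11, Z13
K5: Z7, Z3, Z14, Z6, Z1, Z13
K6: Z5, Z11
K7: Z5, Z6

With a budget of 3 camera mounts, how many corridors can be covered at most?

Choosing K1, K4, K5 covers {Z4, Z7, Z5, Z10, Z8, Z3, Z14, Z11, Z6, Z1, Z13} — 11 corridors.
No choice of 3 camera mounts does better; here Z9 is left uncovered.

11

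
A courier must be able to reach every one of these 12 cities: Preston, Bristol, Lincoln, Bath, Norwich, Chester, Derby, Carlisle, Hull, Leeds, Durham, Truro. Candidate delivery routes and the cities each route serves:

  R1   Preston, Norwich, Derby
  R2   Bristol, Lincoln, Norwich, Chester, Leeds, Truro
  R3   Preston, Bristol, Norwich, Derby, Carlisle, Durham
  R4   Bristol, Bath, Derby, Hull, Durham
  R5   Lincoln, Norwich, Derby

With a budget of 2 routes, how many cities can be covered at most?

Choosing R2, R3 covers {Preston, Bristol, Lincoln, Norwich, Chester, Derby, Carlisle, Leeds, Durham, Truro} — 10 cities.
No choice of 2 routes does better; here Bath, Hull are left uncovered.

10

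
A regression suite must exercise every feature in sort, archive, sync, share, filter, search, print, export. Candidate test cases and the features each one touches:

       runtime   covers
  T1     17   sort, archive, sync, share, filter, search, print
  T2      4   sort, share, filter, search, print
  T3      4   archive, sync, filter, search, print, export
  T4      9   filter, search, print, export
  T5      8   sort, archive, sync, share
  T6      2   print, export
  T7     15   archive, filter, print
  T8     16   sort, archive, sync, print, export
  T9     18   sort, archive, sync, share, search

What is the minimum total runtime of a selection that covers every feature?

8

T2, T3 cover every feature at runtime 4 + 4 = 8.
Any cover uses at least 2 test cases; among all covering selections none totals below 8.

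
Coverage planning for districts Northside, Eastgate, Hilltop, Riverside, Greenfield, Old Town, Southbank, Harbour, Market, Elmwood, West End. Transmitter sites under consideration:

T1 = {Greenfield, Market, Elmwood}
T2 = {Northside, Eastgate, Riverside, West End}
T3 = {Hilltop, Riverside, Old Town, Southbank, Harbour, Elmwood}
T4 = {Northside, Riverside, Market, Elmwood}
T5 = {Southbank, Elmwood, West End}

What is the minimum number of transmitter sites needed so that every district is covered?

T1, T2, T3 together cover {Northside, Eastgate, Hilltop, Riverside, Greenfield, Old Town, Southbank, Harbour, Market, Elmwood, West End} — every district.
No 2 of the 5 transmitter sites cover everything (all 10 pairs fall short), so 3 is minimum.

3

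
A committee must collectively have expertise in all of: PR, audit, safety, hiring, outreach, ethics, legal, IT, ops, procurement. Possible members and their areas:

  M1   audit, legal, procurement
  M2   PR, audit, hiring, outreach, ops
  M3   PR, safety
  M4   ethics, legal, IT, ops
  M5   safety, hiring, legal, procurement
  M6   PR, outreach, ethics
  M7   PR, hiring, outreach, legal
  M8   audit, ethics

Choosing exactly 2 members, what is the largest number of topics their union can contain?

8

Choosing M2, M4 covers {PR, audit, hiring, outreach, ethics, legal, IT, ops} — 8 topics.
No choice of 2 members does better; here safety, procurement are left uncovered.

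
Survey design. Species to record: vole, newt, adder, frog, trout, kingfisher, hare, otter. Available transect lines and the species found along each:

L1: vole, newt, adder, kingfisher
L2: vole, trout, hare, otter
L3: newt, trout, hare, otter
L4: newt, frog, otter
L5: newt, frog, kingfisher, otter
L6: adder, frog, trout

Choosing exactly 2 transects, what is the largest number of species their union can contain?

Choosing L1, L2 covers {vole, newt, adder, trout, kingfisher, hare, otter} — 7 species.
No choice of 2 transects does better; here frog is left uncovered.

7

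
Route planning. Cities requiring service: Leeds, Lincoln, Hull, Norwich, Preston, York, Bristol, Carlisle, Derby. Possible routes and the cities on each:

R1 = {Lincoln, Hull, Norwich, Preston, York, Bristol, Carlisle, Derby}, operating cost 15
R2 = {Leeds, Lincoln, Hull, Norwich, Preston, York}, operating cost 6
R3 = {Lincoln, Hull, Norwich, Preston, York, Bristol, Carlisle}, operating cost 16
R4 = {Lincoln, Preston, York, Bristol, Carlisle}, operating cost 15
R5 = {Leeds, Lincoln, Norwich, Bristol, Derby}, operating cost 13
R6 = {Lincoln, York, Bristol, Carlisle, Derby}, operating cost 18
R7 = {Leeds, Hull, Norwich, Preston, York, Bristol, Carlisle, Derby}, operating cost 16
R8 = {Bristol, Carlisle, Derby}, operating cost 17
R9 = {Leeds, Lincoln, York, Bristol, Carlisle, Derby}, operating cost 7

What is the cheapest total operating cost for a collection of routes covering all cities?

13

R2, R9 cover every city at operating cost 6 + 7 = 13.
Any cover uses at least 2 routes; among all covering selections none totals below 13.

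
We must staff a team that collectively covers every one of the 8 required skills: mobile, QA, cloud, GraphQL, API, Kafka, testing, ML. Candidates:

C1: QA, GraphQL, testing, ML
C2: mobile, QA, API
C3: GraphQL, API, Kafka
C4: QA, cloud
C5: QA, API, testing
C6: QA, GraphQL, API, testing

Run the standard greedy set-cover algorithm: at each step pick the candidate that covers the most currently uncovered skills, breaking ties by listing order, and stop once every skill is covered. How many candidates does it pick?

Pick 1: C1 covers 4 new skills (QA, GraphQL, testing, ML).
Pick 2: C2 covers 2 new skills (mobile, API).
Pick 3: C3 covers 1 new skills (Kafka).
Pick 4: C4 covers 1 new skills (cloud).
Greedy uses 4 candidates.

4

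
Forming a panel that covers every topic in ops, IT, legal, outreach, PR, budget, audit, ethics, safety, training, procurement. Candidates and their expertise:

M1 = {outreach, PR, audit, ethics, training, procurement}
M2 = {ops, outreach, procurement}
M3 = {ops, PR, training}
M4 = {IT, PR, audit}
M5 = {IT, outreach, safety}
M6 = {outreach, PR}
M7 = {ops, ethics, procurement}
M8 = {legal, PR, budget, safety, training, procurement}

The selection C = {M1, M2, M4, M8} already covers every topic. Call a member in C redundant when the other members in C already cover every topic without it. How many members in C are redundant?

0

Drop M1: ethics uncovered — not redundant.
Drop M2: ops uncovered — not redundant.
Drop M4: IT uncovered — not redundant.
Drop M8: legal, budget, safety uncovered — not redundant.
None of the members in C is redundant.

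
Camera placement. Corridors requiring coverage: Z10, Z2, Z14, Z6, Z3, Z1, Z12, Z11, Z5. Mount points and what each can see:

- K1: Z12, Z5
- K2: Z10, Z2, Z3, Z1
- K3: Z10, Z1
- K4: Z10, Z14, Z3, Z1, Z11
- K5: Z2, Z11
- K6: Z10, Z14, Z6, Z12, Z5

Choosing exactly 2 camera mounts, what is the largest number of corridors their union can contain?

8

Choosing K2, K6 covers {Z10, Z2, Z14, Z6, Z3, Z1, Z12, Z5} — 8 corridors.
No choice of 2 camera mounts does better; here Z11 is left uncovered.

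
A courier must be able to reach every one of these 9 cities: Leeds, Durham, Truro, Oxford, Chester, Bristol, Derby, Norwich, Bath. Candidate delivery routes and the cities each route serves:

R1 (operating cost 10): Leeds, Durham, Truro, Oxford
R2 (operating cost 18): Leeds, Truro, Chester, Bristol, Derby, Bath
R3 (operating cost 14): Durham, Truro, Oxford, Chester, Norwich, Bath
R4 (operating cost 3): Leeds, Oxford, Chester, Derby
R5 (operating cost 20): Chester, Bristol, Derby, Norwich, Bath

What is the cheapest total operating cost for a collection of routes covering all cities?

R1, R5 cover every city at operating cost 10 + 20 = 30.
Any cover uses at least 2 routes; among all covering selections none totals below 30.

30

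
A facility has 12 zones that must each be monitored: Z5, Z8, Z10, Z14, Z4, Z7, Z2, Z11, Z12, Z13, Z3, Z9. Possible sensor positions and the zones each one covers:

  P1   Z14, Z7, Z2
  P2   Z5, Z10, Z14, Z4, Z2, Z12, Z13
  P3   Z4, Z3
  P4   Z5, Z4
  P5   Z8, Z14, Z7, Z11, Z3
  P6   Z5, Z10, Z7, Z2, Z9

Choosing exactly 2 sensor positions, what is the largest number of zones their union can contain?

11

Choosing P2, P5 covers {Z5, Z8, Z10, Z14, Z4, Z7, Z2, Z11, Z12, Z13, Z3} — 11 zones.
No choice of 2 sensor positions does better; here Z9 is left uncovered.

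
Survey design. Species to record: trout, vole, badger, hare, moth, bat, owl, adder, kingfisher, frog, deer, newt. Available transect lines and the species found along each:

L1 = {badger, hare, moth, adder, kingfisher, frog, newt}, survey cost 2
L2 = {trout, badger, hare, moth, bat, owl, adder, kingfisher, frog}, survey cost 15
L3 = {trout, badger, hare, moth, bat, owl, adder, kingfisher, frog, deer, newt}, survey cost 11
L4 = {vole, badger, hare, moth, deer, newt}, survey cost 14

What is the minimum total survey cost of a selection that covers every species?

25

L3, L4 cover every species at survey cost 11 + 14 = 25.
Any cover uses at least 2 transects; among all covering selections none totals below 25.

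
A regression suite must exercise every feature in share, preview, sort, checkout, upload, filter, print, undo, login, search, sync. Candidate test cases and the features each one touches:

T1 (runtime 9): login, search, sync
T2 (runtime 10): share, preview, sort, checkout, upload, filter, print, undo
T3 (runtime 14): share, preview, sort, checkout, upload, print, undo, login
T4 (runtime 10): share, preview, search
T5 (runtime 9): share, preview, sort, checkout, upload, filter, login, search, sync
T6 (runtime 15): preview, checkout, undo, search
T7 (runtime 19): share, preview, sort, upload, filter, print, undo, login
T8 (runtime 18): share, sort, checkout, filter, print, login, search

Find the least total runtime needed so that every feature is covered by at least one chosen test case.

19

T1, T2 cover every feature at runtime 9 + 10 = 19.
Any cover uses at least 2 test cases; among all covering selections none totals below 19.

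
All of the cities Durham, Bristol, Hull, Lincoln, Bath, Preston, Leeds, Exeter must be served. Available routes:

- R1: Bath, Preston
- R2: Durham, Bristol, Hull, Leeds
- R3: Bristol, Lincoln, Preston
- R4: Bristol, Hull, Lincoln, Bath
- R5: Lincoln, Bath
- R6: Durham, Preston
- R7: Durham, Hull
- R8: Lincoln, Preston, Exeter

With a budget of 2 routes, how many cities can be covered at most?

7

Choosing R2, R8 covers {Durham, Bristol, Hull, Lincoln, Preston, Leeds, Exeter} — 7 cities.
No choice of 2 routes does better; here Bath is left uncovered.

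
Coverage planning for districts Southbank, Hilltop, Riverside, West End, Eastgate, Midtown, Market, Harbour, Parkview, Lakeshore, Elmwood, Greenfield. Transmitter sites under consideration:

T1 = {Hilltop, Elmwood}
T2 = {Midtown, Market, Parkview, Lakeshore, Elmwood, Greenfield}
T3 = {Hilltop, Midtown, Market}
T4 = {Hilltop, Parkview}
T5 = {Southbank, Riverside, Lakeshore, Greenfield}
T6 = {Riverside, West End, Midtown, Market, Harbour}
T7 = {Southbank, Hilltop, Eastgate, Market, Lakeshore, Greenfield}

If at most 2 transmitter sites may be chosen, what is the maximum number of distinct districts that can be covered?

10

Choosing T6, T7 covers {Southbank, Hilltop, Riverside, West End, Eastgate, Midtown, Market, Harbour, Lakeshore, Greenfield} — 10 districts.
No choice of 2 transmitter sites does better; here Parkview, Elmwood are left uncovered.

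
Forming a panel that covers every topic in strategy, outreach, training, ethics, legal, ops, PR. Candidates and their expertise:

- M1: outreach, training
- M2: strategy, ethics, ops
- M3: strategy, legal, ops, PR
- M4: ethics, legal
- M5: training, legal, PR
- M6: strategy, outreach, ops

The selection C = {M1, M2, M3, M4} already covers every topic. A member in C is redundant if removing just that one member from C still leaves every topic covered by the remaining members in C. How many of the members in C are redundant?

Drop M1: outreach, training uncovered — not redundant.
Drop M2: the rest still cover every topic — redundant.
Drop M3: PR uncovered — not redundant.
Drop M4: the rest still cover every topic — redundant.
2 redundant: M2, M4.

2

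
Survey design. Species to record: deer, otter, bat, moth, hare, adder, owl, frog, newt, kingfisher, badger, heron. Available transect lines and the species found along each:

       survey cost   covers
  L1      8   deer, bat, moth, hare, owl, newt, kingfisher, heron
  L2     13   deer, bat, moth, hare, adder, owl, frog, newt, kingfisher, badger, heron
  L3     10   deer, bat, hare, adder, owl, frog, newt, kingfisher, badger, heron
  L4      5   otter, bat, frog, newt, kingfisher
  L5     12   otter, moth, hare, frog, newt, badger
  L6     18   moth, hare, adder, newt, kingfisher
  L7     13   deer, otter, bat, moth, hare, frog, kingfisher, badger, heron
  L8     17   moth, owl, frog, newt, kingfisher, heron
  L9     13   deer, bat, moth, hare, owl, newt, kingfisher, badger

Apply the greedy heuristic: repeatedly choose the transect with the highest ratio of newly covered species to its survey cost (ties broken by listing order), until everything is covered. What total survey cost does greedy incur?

23

Pick 1: L1 adds 8 new (deer, bat, moth, hare, owl, newt, kingfisher, heron) at survey cost 8 (ratio 8/8).
Pick 2: L4 adds 2 new (otter, frog) at survey cost 5 (ratio 2/5).
Pick 3: L3 adds 2 new (adder, badger) at survey cost 10 (ratio 2/10).
Greedy total survey cost: 8 + 5 + 10 = 23. (The true optimum is 18, so greedy overshoots here.)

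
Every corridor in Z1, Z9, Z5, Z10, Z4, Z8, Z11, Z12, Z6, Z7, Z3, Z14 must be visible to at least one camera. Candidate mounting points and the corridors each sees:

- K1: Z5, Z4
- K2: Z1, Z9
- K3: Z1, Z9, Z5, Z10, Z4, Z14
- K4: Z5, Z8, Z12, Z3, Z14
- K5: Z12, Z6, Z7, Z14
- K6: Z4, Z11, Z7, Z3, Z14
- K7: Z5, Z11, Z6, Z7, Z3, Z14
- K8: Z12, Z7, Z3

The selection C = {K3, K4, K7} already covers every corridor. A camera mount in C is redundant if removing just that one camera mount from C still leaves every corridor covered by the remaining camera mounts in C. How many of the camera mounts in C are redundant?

Drop K3: Z1, Z9, Z10, Z4 uncovered — not redundant.
Drop K4: Z8, Z12 uncovered — not redundant.
Drop K7: Z11, Z6, Z7 uncovered — not redundant.
None of the camera mounts in C is redundant.

0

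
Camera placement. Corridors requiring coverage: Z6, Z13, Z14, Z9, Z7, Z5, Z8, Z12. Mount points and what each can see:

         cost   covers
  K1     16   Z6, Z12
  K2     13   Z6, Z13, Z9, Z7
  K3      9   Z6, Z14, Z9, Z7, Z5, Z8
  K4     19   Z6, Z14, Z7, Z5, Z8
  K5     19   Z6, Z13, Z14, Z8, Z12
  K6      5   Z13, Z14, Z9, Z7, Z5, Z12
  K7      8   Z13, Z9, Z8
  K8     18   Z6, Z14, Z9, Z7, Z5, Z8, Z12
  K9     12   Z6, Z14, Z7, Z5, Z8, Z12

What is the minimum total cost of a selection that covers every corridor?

14

K3, K6 cover every corridor at cost 9 + 5 = 14.
Any cover uses at least 2 camera mounts; among all covering selections none totals below 14.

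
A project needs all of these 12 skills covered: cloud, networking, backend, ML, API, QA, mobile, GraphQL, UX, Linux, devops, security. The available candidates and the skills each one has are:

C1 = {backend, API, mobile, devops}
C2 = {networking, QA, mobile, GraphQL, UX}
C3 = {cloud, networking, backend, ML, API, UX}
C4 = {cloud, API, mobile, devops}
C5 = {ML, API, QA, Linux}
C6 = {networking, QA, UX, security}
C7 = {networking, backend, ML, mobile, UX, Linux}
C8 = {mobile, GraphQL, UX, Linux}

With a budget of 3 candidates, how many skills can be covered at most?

Choosing C2, C4, C7 covers {cloud, networking, backend, ML, API, QA, mobile, GraphQL, UX, Linux, devops} — 11 skills.
No choice of 3 candidates does better; here security is left uncovered.

11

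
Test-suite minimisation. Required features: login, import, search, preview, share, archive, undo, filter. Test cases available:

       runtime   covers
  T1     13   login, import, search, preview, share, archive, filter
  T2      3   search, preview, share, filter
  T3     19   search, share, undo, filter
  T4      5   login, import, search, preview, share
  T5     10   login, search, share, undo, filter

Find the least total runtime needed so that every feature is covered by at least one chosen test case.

23

T1, T5 cover every feature at runtime 13 + 10 = 23.
Any cover uses at least 2 test cases; among all covering selections none totals below 23.
Greedy by coverage-per-runtime would pick T2, T4, T5, T1 for 31 — worse than the optimum 23.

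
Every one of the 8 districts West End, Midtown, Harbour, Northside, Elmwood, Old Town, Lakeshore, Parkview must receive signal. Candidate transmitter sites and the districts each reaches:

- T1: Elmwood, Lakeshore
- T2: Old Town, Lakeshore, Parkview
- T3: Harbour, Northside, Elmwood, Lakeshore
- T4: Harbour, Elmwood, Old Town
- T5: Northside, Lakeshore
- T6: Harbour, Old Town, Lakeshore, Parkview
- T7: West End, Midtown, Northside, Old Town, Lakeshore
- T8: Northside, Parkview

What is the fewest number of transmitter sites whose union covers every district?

T1, T6, T7 together cover {West End, Midtown, Harbour, Northside, Elmwood, Old Town, Lakeshore, Parkview} — every district.
No 2 of the 8 transmitter sites cover everything (all 28 pairs fall short), so 3 is minimum.

3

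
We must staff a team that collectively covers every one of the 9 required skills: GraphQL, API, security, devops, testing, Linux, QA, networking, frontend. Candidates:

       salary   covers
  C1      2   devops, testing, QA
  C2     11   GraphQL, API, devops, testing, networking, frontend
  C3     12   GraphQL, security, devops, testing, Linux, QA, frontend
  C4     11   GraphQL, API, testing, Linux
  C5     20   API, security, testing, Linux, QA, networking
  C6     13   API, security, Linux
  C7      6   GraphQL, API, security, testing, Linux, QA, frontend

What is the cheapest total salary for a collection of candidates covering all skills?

17

C2, C7 cover every skill at salary 11 + 6 = 17.
Any cover uses at least 2 candidates; among all covering selections none totals below 17.
Greedy by coverage-per-salary would pick C1, C7, C2 for 19 — worse than the optimum 17.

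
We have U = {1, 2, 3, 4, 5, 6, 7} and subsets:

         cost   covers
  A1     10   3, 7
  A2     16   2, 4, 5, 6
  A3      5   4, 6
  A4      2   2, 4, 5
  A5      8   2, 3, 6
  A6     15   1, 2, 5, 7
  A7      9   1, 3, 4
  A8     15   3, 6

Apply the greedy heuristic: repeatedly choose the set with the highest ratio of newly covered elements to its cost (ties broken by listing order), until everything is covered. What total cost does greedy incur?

Pick 1: A4 adds 3 new (2, 4, 5) at cost 2 (ratio 3/2).
Pick 2: A5 adds 2 new (3, 6) at cost 8 (ratio 2/8).
Pick 3: A6 adds 2 new (1, 7) at cost 15 (ratio 2/15).
Greedy total cost: 2 + 8 + 15 = 25.

25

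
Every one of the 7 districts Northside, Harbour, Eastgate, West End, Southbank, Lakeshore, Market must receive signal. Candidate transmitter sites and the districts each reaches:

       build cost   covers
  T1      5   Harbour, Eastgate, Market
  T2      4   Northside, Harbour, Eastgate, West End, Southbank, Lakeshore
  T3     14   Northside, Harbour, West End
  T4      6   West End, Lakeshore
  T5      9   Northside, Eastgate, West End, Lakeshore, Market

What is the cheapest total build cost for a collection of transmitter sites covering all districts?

9

T1, T2 cover every district at build cost 5 + 4 = 9.
Any cover uses at least 2 transmitter sites; among all covering selections none totals below 9.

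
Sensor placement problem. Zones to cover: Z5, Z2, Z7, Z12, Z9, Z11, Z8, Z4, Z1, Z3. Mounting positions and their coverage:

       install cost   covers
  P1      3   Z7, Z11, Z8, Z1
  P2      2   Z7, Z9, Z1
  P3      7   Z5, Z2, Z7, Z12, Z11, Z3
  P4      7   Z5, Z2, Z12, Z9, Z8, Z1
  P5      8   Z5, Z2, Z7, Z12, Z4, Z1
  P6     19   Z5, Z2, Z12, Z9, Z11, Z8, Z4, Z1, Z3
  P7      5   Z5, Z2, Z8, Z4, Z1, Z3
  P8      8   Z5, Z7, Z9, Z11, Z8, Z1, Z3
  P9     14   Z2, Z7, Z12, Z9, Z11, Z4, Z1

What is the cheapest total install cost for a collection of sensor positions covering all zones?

14

P2, P3, P7 cover every zone at install cost 2 + 7 + 5 = 14.
Any cover uses at least 2 sensor positions; among all covering selections none totals below 14.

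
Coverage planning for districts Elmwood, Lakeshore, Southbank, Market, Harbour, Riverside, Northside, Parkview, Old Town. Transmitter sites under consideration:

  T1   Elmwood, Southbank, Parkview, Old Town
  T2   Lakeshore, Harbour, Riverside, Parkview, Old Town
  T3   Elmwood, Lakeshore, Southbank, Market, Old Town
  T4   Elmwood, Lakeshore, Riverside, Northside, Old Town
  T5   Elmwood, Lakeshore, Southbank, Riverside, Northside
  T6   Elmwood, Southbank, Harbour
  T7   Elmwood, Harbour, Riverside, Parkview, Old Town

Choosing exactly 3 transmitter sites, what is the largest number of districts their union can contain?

9

Choosing T2, T3, T4 covers {Elmwood, Lakeshore, Southbank, Market, Harbour, Riverside, Northside, Parkview, Old Town} — 9 districts.
That is all 9 districts.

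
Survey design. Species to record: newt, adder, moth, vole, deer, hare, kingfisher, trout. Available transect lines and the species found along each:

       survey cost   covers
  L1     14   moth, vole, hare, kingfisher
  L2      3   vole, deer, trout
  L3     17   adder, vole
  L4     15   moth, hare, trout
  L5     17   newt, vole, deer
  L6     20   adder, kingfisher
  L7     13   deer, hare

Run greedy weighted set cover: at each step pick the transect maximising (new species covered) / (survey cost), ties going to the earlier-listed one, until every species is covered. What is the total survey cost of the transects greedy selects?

51

Pick 1: L2 adds 3 new (vole, deer, trout) at survey cost 3 (ratio 3/3).
Pick 2: L1 adds 3 new (moth, hare, kingfisher) at survey cost 14 (ratio 3/14).
Pick 3: L3 adds 1 new (adder) at survey cost 17 (ratio 1/17).
Pick 4: L5 adds 1 new (newt) at survey cost 17 (ratio 1/17).
Greedy total survey cost: 3 + 14 + 17 + 17 = 51.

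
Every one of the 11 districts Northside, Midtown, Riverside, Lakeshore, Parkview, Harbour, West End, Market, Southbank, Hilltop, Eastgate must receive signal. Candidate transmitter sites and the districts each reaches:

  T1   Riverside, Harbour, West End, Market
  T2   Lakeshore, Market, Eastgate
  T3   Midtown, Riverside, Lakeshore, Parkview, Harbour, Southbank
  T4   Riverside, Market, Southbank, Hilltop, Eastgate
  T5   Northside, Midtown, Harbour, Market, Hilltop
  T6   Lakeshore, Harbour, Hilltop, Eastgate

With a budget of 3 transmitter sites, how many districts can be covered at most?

10

Choosing T1, T3, T4 covers {Midtown, Riverside, Lakeshore, Parkview, Harbour, West End, Market, Southbank, Hilltop, Eastgate} — 10 districts.
No choice of 3 transmitter sites does better; here Northside is left uncovered.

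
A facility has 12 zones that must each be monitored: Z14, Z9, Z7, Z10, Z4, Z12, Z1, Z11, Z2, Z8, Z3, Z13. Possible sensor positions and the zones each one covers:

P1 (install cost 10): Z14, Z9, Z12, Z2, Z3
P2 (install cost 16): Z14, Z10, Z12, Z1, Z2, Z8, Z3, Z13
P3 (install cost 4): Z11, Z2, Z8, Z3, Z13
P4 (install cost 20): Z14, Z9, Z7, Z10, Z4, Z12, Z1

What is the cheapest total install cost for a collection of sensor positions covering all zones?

24

P3, P4 cover every zone at install cost 4 + 20 = 24.
Any cover uses at least 2 sensor positions; among all covering selections none totals below 24.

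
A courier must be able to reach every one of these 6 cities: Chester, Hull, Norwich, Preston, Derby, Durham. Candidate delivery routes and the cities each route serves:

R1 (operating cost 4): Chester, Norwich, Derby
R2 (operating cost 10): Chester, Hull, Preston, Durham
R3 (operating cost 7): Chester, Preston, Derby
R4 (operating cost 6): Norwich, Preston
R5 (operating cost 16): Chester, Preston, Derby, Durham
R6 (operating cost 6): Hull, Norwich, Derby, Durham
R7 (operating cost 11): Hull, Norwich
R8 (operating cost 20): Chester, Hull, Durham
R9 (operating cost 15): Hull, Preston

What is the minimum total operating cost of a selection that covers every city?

13

R3, R6 cover every city at operating cost 7 + 6 = 13.
Any cover uses at least 2 routes; among all covering selections none totals below 13.
Greedy by coverage-per-operating cost would pick R1, R6, R4 for 16 — worse than the optimum 13.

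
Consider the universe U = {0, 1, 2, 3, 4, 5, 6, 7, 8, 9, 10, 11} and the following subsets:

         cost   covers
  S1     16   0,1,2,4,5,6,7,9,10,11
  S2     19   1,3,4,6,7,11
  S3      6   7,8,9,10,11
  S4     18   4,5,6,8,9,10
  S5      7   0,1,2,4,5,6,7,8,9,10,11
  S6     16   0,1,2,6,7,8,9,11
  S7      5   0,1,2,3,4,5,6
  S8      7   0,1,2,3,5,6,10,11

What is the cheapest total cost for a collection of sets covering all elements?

11

S3, S7 cover every element at cost 6 + 5 = 11.
Any cover uses at least 2 sets; among all covering selections none totals below 11.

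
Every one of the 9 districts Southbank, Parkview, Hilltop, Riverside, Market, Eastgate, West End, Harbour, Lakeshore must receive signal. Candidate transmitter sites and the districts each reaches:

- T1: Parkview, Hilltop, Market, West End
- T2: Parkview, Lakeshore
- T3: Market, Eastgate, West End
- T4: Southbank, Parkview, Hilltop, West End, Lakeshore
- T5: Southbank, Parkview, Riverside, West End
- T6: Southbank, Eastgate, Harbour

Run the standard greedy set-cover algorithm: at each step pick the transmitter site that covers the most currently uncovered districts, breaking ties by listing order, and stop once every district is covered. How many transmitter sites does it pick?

4

Pick 1: T4 covers 5 new districts (Southbank, Parkview, Hilltop, West End, Lakeshore).
Pick 2: T3 covers 2 new districts (Market, Eastgate).
Pick 3: T5 covers 1 new districts (Riverside).
Pick 4: T6 covers 1 new districts (Harbour).
Greedy uses 4 transmitter sites.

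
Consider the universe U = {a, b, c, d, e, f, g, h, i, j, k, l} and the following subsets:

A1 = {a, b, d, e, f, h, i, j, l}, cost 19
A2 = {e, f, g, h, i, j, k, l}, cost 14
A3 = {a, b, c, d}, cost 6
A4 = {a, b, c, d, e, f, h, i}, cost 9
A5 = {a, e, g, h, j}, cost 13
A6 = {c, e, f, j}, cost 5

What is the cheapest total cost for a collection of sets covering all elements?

20

A2, A3 cover every element at cost 14 + 6 = 20.
Any cover uses at least 2 sets; among all covering selections none totals below 20.
Greedy by coverage-per-cost would pick A4, A2 for 23 — worse than the optimum 20.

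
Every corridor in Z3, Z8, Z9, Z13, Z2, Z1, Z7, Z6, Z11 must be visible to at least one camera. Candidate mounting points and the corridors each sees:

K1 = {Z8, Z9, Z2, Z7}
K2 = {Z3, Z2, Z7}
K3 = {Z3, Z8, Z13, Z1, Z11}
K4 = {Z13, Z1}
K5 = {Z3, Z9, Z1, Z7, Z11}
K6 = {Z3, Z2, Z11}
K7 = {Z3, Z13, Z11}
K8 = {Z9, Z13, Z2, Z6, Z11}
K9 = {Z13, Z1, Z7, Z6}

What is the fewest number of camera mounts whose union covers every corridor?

3

K1, K3, K8 together cover {Z3, Z8, Z9, Z13, Z2, Z1, Z7, Z6, Z11} — every corridor.
No 2 of the 9 camera mounts cover everything (all 36 pairs fall short), so 3 is minimum.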